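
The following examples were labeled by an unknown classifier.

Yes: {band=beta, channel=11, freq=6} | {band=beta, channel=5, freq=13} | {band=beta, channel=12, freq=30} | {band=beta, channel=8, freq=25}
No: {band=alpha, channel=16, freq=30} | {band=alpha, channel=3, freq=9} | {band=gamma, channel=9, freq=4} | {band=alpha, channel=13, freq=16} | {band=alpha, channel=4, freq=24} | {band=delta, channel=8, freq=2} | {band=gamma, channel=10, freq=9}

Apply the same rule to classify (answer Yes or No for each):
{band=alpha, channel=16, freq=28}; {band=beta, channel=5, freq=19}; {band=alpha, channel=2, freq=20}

No, Yes, No

Checking candidate rules against both groups, what survives is: band is beta.
{band=alpha, channel=16, freq=28} → band is alpha → No.
{band=beta, channel=5, freq=19} → band is beta → Yes.
{band=alpha, channel=2, freq=20} → band is alpha → No.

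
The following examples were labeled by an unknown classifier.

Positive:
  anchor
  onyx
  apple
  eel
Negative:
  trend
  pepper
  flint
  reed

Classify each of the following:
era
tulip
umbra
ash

Positive, Negative, Positive, Positive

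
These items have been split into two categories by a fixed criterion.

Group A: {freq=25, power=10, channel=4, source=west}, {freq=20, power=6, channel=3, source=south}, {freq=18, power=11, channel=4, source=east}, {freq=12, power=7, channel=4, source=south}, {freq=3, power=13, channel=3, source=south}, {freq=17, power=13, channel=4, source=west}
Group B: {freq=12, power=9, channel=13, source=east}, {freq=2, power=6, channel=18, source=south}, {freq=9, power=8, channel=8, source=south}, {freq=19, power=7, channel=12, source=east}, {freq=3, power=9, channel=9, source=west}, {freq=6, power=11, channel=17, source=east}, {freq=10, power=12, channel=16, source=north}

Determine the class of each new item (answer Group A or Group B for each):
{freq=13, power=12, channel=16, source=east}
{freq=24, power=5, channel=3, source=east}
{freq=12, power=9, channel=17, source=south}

Every 'Group A' example satisfies: channel ≤ 4. None of the 'Group B' examples do.
{freq=13, power=12, channel=16, source=east} → channel = 16 → Group B.
{freq=24, power=5, channel=3, source=east} → channel = 3 → Group A.
{freq=12, power=9, channel=17, source=south} → channel = 17 → Group B.

Group B, Group A, Group B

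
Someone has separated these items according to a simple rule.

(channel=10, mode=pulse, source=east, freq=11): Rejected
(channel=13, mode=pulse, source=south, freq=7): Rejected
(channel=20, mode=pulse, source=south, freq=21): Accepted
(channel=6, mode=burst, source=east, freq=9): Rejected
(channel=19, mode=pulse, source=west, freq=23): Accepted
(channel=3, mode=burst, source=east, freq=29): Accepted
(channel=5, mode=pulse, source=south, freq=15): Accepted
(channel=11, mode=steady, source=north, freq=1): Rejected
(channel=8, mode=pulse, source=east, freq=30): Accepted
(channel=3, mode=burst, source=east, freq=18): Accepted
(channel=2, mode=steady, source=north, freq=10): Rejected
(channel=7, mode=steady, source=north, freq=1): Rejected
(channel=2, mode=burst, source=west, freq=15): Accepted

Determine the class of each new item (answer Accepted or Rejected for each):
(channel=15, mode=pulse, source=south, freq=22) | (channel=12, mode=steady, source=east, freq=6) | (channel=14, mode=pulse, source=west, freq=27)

The common property of the 'Accepted' items is: freq ≥ 15. No 'Rejected' item has it.
(channel=15, mode=pulse, source=south, freq=22) → freq = 22 → Accepted.
(channel=12, mode=steady, source=east, freq=6) → freq = 6 → Rejected.
(channel=14, mode=pulse, source=west, freq=27) → freq = 27 → Accepted.

Accepted, Rejected, Accepted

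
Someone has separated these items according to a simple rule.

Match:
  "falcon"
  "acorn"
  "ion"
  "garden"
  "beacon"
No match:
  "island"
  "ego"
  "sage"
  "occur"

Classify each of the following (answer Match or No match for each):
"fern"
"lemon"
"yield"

Match, Match, No match

All 'Match' examples share one property — ends with 'n' — and every 'No match' example lacks it.
"fern": ends with 'n' — passes, so Match. "lemon": ends with 'n' — passes, so Match. "yield": ends with 'd' — fails the rule, so No match.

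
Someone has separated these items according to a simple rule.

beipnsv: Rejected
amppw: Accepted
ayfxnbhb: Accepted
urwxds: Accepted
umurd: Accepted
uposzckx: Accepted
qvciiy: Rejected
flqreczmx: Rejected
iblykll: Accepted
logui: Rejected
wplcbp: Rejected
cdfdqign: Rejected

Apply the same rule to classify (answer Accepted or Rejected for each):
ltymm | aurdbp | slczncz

Rejected, Accepted, Rejected

The common property of the 'Accepted' items is: starts with a vowel. No 'Rejected' item has it.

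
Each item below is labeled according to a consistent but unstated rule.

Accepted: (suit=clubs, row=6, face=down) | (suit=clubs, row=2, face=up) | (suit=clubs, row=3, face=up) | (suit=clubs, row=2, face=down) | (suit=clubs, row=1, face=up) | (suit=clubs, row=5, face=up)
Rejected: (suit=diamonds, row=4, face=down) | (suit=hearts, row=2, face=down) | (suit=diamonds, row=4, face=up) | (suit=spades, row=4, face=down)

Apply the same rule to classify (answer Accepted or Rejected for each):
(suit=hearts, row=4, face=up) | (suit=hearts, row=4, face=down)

Rejected, Rejected

Every 'Accepted' example satisfies: suit is clubs. None of the 'Rejected' examples do.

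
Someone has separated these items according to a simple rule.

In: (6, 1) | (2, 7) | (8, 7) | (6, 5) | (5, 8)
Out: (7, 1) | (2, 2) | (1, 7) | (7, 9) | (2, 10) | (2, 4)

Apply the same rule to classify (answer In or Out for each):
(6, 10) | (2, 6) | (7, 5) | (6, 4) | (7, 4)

'In' ⟺ sum is odd.
(6, 10): 6+10 = 16 — fails this test, so Out.
(2, 6): 2+6 = 8 — fails this test, so Out.
(7, 5): 7+5 = 12 — fails this test, so Out.
(6, 4): 6+4 = 10 — fails this test, so Out.
(7, 4): 7+4 = 11 — fits, so In.

Out, Out, Out, Out, In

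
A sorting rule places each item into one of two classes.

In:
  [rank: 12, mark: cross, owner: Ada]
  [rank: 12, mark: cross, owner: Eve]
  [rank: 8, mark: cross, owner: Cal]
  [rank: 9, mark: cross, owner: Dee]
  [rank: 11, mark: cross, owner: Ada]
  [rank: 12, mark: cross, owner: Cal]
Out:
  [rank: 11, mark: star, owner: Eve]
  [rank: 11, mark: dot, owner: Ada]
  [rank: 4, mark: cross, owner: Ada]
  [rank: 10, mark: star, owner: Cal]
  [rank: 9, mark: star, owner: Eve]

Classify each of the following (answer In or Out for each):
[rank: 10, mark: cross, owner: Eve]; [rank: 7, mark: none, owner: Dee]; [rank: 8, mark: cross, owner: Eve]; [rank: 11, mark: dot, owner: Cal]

All 'In' examples share one property — mark is cross AND rank ≥ 8 — and every 'Out' example lacks it.
[rank: 10, mark: cross, owner: Eve]: mark is cross, rank = 10 — passes, so In. [rank: 7, mark: none, owner: Dee]: mark is none, rank = 7 — does not fit, so Out. [rank: 8, mark: cross, owner: Eve]: mark is cross, rank = 8 — passes, so In. [rank: 11, mark: dot, owner: Cal]: mark is dot, rank = 11 — does not fit, so Out.

In, Out, In, Out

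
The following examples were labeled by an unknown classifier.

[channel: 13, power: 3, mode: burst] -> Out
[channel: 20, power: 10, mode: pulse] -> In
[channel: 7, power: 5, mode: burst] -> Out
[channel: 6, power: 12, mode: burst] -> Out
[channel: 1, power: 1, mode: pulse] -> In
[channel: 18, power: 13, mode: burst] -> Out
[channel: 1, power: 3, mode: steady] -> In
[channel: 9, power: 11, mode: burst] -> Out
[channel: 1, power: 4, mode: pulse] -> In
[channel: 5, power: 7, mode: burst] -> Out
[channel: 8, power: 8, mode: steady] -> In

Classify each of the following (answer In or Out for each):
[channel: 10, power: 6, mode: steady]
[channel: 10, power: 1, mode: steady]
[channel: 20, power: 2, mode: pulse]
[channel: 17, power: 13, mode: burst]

In, In, In, Out

Looking at the examples, the only property every 'In' case has and every 'Out' case lacks is: mode is not burst.
In: [channel: 10, power: 6, mode: steady], since mode is steady.
In: [channel: 10, power: 1, mode: steady], since mode is steady.
In: [channel: 20, power: 2, mode: pulse], since mode is pulse.
Out: [channel: 17, power: 13, mode: burst], since mode is burst.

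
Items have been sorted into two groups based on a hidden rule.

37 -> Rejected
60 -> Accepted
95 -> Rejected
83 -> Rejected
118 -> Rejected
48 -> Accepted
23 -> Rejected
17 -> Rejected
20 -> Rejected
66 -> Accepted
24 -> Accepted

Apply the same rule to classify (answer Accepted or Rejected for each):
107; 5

Rejected, Rejected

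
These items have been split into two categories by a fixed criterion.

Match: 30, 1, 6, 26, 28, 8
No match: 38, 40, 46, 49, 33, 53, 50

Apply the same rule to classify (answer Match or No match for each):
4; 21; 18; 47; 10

The distinguishing property — at most 30 — holds for all the 'Match' cases and none of the 'No match' cases.
4: Match (4 ≤ 30). 21: Match (21 ≤ 30). 18: Match (18 ≤ 30). 47: No match (47 > 30). 10: Match (10 ≤ 30).

Match, Match, Match, No match, Match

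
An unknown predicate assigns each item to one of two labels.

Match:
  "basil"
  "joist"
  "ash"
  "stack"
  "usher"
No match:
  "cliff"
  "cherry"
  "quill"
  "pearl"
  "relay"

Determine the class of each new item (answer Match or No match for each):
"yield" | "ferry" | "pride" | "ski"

All 'Match' examples share one property — contains 's' — and every 'No match' example lacks it.
"yield": no 's', does not pass → No match.
"ferry": no 's', does not pass → No match.
"pride": no 's', does not pass → No match.
"ski": has 's', satisfies this → Match.

No match, No match, No match, Match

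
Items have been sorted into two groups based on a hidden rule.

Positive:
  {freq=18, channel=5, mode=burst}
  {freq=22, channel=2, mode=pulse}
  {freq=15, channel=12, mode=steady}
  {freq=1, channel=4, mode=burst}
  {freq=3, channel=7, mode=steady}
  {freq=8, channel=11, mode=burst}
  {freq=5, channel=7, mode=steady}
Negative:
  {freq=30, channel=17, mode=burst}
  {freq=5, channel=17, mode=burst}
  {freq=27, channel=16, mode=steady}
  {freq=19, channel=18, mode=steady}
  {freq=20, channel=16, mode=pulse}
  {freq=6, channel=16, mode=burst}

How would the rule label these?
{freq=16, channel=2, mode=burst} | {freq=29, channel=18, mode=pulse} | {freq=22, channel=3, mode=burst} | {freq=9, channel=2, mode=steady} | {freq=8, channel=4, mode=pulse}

The distinguishing property — channel ≤ 12 — holds for all the 'Positive' cases and none of the 'Negative' cases.
{freq=16, channel=2, mode=burst}: channel = 2 — meets the rule, so Positive.
{freq=29, channel=18, mode=pulse}: channel = 18 — doesn't match, so Negative.
{freq=22, channel=3, mode=burst}: channel = 3 — meets the rule, so Positive.
{freq=9, channel=2, mode=steady}: channel = 2 — meets the rule, so Positive.
{freq=8, channel=4, mode=pulse}: channel = 4 — meets the rule, so Positive.

Positive, Negative, Positive, Positive, Positive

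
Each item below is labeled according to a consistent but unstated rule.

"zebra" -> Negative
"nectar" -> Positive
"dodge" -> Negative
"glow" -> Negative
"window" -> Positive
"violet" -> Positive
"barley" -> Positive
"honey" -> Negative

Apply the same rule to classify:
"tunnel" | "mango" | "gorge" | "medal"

Positive, Negative, Negative, Negative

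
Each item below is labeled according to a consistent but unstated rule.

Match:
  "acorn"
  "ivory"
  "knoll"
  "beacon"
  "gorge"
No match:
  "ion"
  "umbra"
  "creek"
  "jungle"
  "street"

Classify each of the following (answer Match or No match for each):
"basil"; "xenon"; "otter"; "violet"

No match, Match, Match, Match

The distinguishing property — length ≥ 5 AND contains 'o' — holds for all the 'Match' cases and none of the 'No match' cases.
No match: "basil", since length 5, no 'o'.
Match: "xenon", since length 5, has 'o'.
Match: "otter", since length 5, has 'o'.
Match: "violet", since length 6, has 'o'.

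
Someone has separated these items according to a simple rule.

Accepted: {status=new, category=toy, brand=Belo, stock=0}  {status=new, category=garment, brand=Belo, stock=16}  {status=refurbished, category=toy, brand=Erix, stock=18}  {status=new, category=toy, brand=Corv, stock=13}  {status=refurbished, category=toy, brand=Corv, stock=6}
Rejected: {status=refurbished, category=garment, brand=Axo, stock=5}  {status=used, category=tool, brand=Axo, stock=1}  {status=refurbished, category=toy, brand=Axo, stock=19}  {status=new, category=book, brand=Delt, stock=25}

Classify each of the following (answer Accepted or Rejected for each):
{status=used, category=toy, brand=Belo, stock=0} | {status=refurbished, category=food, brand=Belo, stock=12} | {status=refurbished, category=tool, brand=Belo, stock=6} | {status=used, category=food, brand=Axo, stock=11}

Accepted, Accepted, Accepted, Rejected

The distinguishing property — brand is Corv OR stock is even — holds for all the 'Accepted' cases and none of the 'Rejected' cases.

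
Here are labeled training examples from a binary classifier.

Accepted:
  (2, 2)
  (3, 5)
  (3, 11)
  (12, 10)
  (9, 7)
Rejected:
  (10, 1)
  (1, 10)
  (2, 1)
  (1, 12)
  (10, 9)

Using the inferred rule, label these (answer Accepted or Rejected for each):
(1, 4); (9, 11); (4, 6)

Every 'Accepted' example satisfies: sum is even. None of the 'Rejected' examples do.

Rejected, Accepted, Accepted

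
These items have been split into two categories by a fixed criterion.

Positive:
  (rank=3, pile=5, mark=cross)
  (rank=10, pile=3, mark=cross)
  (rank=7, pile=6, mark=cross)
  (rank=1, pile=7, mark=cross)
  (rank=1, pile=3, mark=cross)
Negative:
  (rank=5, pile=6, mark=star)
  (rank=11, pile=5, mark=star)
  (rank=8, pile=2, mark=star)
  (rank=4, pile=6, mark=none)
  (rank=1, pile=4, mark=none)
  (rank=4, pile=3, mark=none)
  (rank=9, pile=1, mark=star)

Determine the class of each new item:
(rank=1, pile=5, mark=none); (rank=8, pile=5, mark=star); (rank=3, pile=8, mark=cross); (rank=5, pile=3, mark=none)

One predicate separates the groups cleanly: mark is cross.
(rank=1, pile=5, mark=none): mark is none, fails the rule → Negative. (rank=8, pile=5, mark=star): mark is star, fails the rule → Negative. (rank=3, pile=8, mark=cross): mark is cross, checks out → Positive. (rank=5, pile=3, mark=none): mark is none, fails the rule → Negative.

Negative, Negative, Positive, Negative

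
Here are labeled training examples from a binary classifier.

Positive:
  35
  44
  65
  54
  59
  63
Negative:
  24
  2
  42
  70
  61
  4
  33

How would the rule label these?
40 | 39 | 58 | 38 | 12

The simplest hypothesis consistent with all the labels is: digit sum ≥ 8.

Negative, Positive, Positive, Positive, Negative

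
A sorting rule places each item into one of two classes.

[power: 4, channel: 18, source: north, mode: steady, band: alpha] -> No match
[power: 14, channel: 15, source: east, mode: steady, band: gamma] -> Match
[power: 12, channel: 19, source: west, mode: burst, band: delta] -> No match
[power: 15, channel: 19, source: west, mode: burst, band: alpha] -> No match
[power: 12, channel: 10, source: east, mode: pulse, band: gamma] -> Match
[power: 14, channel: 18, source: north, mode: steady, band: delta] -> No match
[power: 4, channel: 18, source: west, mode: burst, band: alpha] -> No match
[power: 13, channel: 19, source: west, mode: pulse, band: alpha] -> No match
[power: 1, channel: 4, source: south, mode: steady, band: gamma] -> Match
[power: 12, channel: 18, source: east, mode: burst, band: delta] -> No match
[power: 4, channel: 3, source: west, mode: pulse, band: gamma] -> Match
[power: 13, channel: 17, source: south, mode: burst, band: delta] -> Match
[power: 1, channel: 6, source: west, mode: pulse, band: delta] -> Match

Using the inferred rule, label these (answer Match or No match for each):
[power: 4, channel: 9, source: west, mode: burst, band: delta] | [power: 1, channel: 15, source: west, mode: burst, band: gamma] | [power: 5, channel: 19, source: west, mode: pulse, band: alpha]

Match, Match, No match

Rule: channel ≤ 17. This holds for each 'Match' example and fails for each 'No match' one.
[power: 4, channel: 9, source: west, mode: burst, band: delta]: channel = 9 — fits, so Match. [power: 1, channel: 15, source: west, mode: burst, band: gamma]: channel = 15 — fits, so Match. [power: 5, channel: 19, source: west, mode: pulse, band: alpha]: channel = 19 — does not satisfy this, so No match.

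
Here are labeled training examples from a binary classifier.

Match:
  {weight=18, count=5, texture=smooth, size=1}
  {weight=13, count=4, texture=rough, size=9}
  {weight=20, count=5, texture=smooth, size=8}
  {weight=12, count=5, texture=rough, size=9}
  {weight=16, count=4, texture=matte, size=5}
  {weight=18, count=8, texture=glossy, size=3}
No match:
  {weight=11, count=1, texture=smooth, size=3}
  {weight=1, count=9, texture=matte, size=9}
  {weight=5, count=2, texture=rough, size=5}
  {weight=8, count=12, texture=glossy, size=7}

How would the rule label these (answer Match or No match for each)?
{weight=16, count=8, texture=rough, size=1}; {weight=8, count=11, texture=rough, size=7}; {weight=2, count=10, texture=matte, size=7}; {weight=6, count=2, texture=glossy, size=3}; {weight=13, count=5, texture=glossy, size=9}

The pattern is that an item is 'Match' exactly when: weight ≥ 12.
{weight=16, count=8, texture=rough, size=1}: weight = 16 — matches, so Match. {weight=8, count=11, texture=rough, size=7}: weight = 8 — does not satisfy this, so No match. {weight=2, count=10, texture=matte, size=7}: weight = 2 — does not satisfy this, so No match. {weight=6, count=2, texture=glossy, size=3}: weight = 6 — does not satisfy this, so No match. {weight=13, count=5, texture=glossy, size=9}: weight = 13 — matches, so Match.

Match, No match, No match, No match, Match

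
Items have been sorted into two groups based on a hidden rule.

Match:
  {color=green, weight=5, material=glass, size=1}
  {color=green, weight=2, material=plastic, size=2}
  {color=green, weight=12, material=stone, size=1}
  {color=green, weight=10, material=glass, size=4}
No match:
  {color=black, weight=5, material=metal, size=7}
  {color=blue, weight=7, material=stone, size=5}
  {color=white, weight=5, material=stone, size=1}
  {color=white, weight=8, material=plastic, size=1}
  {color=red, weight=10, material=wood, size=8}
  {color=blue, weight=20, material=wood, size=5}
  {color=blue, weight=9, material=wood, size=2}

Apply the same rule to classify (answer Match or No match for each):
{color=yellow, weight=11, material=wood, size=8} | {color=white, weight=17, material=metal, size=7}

'Match' ⟺ color is green.

No match, No match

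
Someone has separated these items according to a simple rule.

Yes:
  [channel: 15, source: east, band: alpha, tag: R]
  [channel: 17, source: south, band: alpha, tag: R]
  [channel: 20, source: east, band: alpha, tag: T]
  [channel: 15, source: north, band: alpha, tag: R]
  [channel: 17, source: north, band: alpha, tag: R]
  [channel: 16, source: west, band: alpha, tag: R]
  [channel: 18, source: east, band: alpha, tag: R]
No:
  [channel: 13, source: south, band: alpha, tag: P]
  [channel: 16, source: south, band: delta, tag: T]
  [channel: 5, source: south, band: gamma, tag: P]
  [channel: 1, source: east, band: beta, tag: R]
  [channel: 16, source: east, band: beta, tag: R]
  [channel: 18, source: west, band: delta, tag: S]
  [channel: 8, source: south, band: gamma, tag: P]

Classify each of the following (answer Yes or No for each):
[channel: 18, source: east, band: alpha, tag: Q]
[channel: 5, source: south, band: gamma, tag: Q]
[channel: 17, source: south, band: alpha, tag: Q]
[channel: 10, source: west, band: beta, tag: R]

Yes, No, Yes, No

All 'Yes' examples share one property — band is alpha AND channel ≥ 15 — and every 'No' example lacks it.
[channel: 18, source: east, band: alpha, tag: Q]: Yes (band is alpha, channel = 18).
[channel: 5, source: south, band: gamma, tag: Q]: No (band is gamma, channel = 5).
[channel: 17, source: south, band: alpha, tag: Q]: Yes (band is alpha, channel = 17).
[channel: 10, source: west, band: beta, tag: R]: No (band is beta, channel = 10).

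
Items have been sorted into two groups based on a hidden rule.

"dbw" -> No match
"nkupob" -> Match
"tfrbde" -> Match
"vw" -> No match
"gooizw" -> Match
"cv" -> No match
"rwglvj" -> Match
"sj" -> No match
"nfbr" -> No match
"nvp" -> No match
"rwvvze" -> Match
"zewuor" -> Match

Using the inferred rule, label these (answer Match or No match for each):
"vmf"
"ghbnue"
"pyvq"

No match, Match, No match

All 'Match' examples share one property — length 6 — and every 'No match' example lacks it.
"vmf" — length 3, hence No match.
"ghbnue" — length 6, hence Match.
"pyvq" — length 4, hence No match.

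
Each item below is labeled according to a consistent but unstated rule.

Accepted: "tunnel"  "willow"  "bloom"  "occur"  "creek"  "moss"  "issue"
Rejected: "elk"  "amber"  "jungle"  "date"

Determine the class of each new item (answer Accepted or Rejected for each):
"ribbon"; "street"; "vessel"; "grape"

Accepted, Accepted, Accepted, Rejected

One predicate separates the groups cleanly: has a double letter.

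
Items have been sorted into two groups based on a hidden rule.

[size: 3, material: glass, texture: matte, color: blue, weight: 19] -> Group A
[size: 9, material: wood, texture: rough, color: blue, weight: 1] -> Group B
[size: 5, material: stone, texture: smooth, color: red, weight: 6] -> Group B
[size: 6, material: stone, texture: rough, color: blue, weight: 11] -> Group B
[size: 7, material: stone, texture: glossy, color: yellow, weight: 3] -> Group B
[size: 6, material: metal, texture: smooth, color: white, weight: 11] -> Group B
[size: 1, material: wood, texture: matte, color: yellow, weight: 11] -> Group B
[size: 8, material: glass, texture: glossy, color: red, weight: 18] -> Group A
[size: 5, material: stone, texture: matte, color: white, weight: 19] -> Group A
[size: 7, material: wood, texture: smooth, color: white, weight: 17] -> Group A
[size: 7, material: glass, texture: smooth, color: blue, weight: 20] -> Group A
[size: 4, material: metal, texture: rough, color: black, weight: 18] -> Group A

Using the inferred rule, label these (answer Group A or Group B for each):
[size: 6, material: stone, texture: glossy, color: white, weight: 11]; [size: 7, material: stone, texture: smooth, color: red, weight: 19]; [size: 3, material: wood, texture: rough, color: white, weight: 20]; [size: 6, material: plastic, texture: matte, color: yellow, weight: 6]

Group B, Group A, Group A, Group B

The classifier is using: weight ≥ 17.
[size: 6, material: stone, texture: glossy, color: white, weight: 11]: Group B (weight = 11).
[size: 7, material: stone, texture: smooth, color: red, weight: 19]: Group A (weight = 19).
[size: 3, material: wood, texture: rough, color: white, weight: 20]: Group A (weight = 20).
[size: 6, material: plastic, texture: matte, color: yellow, weight: 6]: Group B (weight = 6).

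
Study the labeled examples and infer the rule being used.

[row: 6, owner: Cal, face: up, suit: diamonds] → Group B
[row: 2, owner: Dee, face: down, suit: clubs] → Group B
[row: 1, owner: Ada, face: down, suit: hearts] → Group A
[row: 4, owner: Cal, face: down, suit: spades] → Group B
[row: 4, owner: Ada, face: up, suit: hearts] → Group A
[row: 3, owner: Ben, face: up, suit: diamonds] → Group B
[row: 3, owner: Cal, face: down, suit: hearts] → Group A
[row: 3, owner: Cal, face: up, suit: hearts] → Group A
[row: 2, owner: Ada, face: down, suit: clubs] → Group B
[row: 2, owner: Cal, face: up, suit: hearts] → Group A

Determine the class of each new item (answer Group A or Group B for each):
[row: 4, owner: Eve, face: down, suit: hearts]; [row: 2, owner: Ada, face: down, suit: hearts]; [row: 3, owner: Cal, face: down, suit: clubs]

Group A, Group A, Group B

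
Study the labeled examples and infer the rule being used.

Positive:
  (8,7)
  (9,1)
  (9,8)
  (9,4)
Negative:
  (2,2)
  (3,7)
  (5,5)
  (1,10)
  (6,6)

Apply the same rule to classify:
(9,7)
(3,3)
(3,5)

Every 'Positive' example satisfies: first > second. None of the 'Negative' examples do.
(9,7): 9 > 7 — passes, so Positive.
(3,3): 3 = 3 — does not fit, so Negative.
(3,5): 3 < 5 — does not fit, so Negative.

Positive, Negative, Negative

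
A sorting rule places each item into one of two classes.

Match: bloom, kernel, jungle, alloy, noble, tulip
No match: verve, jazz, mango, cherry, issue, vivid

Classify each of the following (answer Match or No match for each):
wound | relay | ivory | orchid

No match, Match, No match, No match

Checking candidate rules against both groups, what survives is: contains 'l'.
No match: wound, since no 'l'. Match: relay, since has 'l'. No match: ivory, since no 'l'. No match: orchid, since no 'l'.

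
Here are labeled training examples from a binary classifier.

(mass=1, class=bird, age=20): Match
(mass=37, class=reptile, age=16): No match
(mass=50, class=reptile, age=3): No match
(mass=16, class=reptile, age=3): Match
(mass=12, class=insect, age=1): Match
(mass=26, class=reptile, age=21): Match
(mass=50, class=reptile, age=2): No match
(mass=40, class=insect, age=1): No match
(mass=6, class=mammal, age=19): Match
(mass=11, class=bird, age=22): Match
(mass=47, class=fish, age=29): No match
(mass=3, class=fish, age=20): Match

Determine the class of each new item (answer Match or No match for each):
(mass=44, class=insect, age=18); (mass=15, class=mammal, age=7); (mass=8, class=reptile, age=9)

One predicate separates the groups cleanly: mass ≤ 26.

No match, Match, Match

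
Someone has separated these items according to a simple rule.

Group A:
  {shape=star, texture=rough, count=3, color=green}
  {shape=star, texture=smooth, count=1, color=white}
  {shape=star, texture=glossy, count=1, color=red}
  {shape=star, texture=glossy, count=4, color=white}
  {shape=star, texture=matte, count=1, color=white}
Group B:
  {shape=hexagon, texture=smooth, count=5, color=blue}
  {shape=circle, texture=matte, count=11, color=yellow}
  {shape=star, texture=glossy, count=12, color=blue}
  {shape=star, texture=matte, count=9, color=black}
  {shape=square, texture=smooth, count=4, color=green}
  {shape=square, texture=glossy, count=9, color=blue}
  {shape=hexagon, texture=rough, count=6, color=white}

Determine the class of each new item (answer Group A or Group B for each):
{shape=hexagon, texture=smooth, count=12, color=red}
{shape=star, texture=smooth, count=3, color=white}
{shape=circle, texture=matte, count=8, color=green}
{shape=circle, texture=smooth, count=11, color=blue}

Group B, Group A, Group B, Group B

The pattern is that an item is 'Group A' exactly when: shape is star AND count ≤ 4.
{shape=hexagon, texture=smooth, count=12, color=red}: shape is hexagon, count = 12 — doesn't match, so Group B.
{shape=star, texture=smooth, count=3, color=white}: shape is star, count = 3 — fits, so Group A.
{shape=circle, texture=matte, count=8, color=green}: shape is circle, count = 8 — doesn't match, so Group B.
{shape=circle, texture=smooth, count=11, color=blue}: shape is circle, count = 11 — doesn't match, so Group B.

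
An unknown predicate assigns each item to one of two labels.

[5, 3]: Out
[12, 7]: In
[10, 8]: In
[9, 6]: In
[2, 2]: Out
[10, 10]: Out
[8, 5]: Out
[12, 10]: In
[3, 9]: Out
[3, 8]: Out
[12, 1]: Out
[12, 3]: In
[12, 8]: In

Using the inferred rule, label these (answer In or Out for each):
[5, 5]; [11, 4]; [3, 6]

Out, In, Out

The rule appears to be: first > second AND sum ≥ 15.
Out: [5, 5], since 5 = 5, 5+5 = 10.
In: [11, 4], since 11 > 4, 11+4 = 15.
Out: [3, 6], since 3 < 6, 3+6 = 9.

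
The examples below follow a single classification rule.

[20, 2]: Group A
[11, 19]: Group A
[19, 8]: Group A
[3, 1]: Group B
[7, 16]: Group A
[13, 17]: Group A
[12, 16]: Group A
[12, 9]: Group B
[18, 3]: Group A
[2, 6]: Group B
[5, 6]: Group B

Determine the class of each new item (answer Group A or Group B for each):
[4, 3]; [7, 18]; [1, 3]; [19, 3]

Group B, Group A, Group B, Group A

'Group A' ⟺ max ≥ 13.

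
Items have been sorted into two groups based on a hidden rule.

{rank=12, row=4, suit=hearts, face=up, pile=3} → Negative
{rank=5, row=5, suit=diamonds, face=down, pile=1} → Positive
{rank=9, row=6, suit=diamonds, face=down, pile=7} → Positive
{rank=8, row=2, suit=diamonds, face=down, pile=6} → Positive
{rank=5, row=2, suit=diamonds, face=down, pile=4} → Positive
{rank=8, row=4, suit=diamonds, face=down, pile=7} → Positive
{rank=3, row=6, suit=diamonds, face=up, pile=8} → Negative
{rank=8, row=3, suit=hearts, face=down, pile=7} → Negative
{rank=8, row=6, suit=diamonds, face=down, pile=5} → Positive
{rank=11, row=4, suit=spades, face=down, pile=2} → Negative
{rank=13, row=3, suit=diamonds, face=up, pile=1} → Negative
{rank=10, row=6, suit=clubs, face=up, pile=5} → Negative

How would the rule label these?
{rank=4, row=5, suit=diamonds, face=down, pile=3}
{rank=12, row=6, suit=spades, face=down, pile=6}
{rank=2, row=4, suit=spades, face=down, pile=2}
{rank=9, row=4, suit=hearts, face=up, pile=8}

Positive, Negative, Negative, Negative

Rule: suit is diamonds AND face is down. This holds for each 'Positive' example and fails for each 'Negative' one.
{rank=4, row=5, suit=diamonds, face=down, pile=3}: suit is diamonds, face is down — qualifies, so Positive. {rank=12, row=6, suit=spades, face=down, pile=6}: suit is spades, face is down — fails the rule, so Negative. {rank=2, row=4, suit=spades, face=down, pile=2}: suit is spades, face is down — fails the rule, so Negative. {rank=9, row=4, suit=hearts, face=up, pile=8}: suit is hearts, face is up — fails the rule, so Negative.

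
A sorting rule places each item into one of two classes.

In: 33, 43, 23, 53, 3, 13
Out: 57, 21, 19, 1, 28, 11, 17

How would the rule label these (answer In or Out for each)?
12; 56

Out, Out

The rule appears to be: ends in digit 3.
12: last digit 2, doesn't qualify → Out. 56: last digit 6, doesn't qualify → Out.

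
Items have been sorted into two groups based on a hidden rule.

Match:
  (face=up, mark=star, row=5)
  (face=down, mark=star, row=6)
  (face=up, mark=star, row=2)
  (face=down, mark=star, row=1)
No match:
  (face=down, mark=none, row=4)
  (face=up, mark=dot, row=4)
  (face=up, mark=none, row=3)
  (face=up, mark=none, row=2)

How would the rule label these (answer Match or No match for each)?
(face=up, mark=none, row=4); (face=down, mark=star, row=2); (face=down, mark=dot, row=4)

The pattern is that an item is 'Match' exactly when: mark is star.

No match, Match, No match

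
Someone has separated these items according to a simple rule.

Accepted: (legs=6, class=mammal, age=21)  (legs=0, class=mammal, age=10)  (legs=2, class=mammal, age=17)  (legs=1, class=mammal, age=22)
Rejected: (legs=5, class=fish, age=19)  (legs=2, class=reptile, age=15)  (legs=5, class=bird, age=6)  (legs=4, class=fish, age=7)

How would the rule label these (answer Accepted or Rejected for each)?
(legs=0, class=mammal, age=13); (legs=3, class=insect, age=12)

All 'Accepted' examples share one property — class is mammal — and every 'Rejected' example lacks it.

Accepted, Rejected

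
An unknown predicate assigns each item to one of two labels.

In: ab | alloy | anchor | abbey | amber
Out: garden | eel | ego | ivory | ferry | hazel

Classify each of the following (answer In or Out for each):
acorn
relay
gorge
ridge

In, Out, Out, Out

All 'In' examples share one property — starts with 'a' — and every 'Out' example lacks it.
acorn — starts with 'a', hence In.
relay — starts with 'r', hence Out.
gorge — starts with 'g', hence Out.
ridge — starts with 'r', hence Out.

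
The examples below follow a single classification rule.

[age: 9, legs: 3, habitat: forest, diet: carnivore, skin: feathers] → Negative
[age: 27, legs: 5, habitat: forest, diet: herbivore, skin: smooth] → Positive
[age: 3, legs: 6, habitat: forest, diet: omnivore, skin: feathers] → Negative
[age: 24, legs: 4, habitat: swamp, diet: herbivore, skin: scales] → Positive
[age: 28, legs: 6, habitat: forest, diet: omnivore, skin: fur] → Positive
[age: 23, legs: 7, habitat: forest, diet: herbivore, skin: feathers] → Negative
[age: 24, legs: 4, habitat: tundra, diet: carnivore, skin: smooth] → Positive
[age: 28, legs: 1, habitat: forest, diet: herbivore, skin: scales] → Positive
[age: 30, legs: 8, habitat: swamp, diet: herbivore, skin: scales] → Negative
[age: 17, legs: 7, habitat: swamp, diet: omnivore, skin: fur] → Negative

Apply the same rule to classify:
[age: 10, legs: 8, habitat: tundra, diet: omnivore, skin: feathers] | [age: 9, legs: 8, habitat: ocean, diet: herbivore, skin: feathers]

The common property of the 'Positive' items is: age ≥ 24 AND age ≤ 28. No 'Negative' item has it.
[age: 10, legs: 8, habitat: tundra, diet: omnivore, skin: feathers] → age = 10 → Negative.
[age: 9, legs: 8, habitat: ocean, diet: herbivore, skin: feathers] → age = 9 → Negative.

Negative, Negative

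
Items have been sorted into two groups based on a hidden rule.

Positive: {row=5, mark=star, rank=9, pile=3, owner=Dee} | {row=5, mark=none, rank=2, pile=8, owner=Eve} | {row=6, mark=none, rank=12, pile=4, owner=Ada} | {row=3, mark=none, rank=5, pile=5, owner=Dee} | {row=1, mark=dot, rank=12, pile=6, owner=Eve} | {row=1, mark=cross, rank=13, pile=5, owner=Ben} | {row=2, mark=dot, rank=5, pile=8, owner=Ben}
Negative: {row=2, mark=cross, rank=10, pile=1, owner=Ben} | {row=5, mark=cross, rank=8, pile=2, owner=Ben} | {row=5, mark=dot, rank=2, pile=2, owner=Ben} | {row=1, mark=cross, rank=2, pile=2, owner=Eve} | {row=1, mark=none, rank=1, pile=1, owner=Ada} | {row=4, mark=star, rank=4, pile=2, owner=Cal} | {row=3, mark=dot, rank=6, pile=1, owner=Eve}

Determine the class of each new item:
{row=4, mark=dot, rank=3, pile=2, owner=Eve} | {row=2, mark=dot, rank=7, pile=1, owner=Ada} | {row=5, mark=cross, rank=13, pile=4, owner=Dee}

Negative, Negative, Positive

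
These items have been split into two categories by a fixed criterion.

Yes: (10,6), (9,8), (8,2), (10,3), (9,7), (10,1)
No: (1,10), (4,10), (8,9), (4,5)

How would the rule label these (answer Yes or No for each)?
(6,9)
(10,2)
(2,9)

The rule appears to be: first > second.
(6,9): No (6 < 9). (10,2): Yes (10 > 2). (2,9): No (2 < 9).

No, Yes, No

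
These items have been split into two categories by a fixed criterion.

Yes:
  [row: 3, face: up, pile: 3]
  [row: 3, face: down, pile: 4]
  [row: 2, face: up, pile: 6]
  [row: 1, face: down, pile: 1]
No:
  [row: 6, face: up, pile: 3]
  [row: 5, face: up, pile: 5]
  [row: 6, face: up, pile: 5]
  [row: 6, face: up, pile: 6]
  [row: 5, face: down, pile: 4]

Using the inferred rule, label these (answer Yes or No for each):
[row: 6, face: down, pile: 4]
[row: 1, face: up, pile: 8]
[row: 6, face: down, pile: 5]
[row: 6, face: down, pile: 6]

All 'Yes' examples share one property — row ≤ 3 — and every 'No' example lacks it.
[row: 6, face: down, pile: 4]: row = 6, lacks this property → No.
[row: 1, face: up, pile: 8]: row = 1, has this property → Yes.
[row: 6, face: down, pile: 5]: row = 6, lacks this property → No.
[row: 6, face: down, pile: 6]: row = 6, lacks this property → No.

No, Yes, No, No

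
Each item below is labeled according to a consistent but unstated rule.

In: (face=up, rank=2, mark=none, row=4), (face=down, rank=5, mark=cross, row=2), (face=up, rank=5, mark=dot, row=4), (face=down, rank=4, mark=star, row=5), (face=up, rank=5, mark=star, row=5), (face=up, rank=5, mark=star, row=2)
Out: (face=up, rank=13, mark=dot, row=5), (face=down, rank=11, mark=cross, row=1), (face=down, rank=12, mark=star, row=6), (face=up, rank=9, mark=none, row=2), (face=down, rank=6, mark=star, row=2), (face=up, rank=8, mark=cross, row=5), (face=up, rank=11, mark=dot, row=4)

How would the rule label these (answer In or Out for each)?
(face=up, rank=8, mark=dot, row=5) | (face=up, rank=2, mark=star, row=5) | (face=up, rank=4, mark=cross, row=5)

Out, In, In

The classifier is using: rank ≤ 5.
(face=up, rank=8, mark=dot, row=5) → rank = 8 → Out. (face=up, rank=2, mark=star, row=5) → rank = 2 → In. (face=up, rank=4, mark=cross, row=5) → rank = 4 → In.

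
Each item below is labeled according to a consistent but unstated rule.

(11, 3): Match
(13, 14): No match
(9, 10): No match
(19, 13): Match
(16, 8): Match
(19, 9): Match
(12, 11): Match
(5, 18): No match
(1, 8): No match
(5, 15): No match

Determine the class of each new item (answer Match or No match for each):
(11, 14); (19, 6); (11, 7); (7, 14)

No match, Match, Match, No match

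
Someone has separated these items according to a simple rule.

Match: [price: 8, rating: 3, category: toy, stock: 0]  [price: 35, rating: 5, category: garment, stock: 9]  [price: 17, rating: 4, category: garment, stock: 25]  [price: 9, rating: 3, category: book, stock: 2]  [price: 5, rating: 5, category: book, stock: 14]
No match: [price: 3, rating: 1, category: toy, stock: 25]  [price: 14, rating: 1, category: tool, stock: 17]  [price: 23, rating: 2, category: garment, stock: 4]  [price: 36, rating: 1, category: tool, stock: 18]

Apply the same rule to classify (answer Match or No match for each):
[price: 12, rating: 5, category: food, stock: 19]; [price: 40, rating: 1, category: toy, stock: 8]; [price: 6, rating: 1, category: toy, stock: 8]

'Match' ⟺ rating ≥ 3.
[price: 12, rating: 5, category: food, stock: 19]: Match (rating = 5).
[price: 40, rating: 1, category: toy, stock: 8]: No match (rating = 1).
[price: 6, rating: 1, category: toy, stock: 8]: No match (rating = 1).

Match, No match, No match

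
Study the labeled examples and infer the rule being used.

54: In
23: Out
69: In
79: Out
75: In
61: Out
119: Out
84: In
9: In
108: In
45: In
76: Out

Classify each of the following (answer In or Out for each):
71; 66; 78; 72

Checking candidate rules against both groups, what survives is: multiple of 3.
71: Out (71 = 3·23 + 2). 66: In (66 = 3·22). 78: In (78 = 3·26). 72: In (72 = 3·24).

Out, In, In, In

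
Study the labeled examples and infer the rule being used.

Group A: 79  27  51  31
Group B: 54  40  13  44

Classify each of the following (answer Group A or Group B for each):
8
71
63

A rule that fits every label: ≡ 3 (mod 4) — true of each 'Group A' example, false of each 'Group B' one.

Group B, Group A, Group A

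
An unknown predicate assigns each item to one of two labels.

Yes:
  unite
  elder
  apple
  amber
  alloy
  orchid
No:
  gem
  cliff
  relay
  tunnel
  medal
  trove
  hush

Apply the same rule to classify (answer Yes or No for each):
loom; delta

Rule: starts with a vowel. This holds for each 'Yes' example and fails for each 'No' one.
loom → starts with 'l' → No.
delta → starts with 'd' → No.

No, No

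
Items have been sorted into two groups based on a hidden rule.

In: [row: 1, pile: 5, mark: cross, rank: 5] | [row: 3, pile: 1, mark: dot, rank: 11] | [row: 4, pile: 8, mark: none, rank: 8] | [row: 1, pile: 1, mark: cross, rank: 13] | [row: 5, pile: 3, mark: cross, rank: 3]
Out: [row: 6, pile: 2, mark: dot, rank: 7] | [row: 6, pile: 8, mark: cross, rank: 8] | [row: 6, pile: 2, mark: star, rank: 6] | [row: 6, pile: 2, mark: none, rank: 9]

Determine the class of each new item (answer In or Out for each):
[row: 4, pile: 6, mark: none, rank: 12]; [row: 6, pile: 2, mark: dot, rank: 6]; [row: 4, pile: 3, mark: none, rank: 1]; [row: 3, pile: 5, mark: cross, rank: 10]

In, Out, In, In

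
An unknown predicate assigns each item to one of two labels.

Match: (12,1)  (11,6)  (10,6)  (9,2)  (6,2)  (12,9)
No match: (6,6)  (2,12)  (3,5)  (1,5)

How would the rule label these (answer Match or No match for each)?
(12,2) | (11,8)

Match, Match

The pattern is that an item is 'Match' exactly when: first > second.
(12,2) — 12 > 2, hence Match. (11,8) — 11 > 8, hence Match.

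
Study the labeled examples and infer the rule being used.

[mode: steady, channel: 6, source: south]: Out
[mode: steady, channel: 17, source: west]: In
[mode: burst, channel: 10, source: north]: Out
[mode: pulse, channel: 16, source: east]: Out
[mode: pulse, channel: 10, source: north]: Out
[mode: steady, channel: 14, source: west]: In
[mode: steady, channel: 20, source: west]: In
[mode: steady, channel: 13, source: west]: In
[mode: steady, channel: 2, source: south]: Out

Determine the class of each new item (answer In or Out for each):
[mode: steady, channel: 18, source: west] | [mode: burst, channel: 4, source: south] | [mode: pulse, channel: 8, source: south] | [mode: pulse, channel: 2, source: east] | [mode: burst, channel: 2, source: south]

The rule appears to be: source is west.
In: [mode: steady, channel: 18, source: west], since source is west.
Out: [mode: burst, channel: 4, source: south], since source is south.
Out: [mode: pulse, channel: 8, source: south], since source is south.
Out: [mode: pulse, channel: 2, source: east], since source is east.
Out: [mode: burst, channel: 2, source: south], since source is south.

In, Out, Out, Out, Out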